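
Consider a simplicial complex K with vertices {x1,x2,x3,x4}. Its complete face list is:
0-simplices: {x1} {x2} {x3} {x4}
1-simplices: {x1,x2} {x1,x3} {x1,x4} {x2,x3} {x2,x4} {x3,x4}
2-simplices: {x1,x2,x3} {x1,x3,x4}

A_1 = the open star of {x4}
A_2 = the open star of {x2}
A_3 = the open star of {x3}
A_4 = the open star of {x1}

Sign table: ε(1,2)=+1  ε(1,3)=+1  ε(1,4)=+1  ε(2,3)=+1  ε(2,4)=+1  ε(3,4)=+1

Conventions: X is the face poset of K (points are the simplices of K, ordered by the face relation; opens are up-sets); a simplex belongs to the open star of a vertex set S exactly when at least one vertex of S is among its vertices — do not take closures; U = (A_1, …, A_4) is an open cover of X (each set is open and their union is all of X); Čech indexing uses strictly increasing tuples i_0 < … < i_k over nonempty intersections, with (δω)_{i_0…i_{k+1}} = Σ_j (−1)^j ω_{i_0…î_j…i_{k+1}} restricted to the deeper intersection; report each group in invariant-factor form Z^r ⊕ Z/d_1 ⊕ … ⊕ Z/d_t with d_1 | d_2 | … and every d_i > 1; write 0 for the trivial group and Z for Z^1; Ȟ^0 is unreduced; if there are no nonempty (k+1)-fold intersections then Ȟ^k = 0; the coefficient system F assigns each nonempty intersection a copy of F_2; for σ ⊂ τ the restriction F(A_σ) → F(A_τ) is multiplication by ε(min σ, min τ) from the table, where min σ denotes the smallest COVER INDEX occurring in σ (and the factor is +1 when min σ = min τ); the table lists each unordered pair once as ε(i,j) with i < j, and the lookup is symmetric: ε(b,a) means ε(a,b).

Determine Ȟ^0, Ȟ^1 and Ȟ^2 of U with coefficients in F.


intersection data:
  A1={{x4},{x1,x4},{x2,x4},{x3,x4},{x1,x3,x4}} A2={{x2},{x1,x2},{x2,x3},{x2,x4},{x1,x2,x3}} A3={{x3},{x1,x3},{x2,x3},{x3,x4},{x1,x2,x3},{x1,x3,x4}} A4={{x1},{x1,x2},{x1,x3},{x1,x4},{x1,x2,x3},{x1,x3,x4}}
  A12={{x2,x4}} A13={{x3,x4},{x1,x3,x4}} A14={{x1,x4},{x1,x3,x4}} A23={{x2,x3},{x1,x2,x3}} A24={{x1,x2},{x1,x2,x3}} A34={{x1,x3},{x1,x2,x3},{x1,x3,x4}}
  A134={{x1,x3,x4}} A234={{x1,x2,x3}}
C dims 4,6,2; δ0: rk_F2 3; δ1: rk_F2 2
Ȟ^0 = (4 − 3) − 0 = 1, so Ȟ^0 ≅ Z/2
Ȟ^1 = (6 − 2) − 3 = 1, so Ȟ^1 ≅ Z/2
Ȟ^2 = (2 − 0) − 2 = 0, so Ȟ^2 ≅ 0

Ȟ^0 = Z/2, Ȟ^1 = Z/2, Ȟ^2 = 0


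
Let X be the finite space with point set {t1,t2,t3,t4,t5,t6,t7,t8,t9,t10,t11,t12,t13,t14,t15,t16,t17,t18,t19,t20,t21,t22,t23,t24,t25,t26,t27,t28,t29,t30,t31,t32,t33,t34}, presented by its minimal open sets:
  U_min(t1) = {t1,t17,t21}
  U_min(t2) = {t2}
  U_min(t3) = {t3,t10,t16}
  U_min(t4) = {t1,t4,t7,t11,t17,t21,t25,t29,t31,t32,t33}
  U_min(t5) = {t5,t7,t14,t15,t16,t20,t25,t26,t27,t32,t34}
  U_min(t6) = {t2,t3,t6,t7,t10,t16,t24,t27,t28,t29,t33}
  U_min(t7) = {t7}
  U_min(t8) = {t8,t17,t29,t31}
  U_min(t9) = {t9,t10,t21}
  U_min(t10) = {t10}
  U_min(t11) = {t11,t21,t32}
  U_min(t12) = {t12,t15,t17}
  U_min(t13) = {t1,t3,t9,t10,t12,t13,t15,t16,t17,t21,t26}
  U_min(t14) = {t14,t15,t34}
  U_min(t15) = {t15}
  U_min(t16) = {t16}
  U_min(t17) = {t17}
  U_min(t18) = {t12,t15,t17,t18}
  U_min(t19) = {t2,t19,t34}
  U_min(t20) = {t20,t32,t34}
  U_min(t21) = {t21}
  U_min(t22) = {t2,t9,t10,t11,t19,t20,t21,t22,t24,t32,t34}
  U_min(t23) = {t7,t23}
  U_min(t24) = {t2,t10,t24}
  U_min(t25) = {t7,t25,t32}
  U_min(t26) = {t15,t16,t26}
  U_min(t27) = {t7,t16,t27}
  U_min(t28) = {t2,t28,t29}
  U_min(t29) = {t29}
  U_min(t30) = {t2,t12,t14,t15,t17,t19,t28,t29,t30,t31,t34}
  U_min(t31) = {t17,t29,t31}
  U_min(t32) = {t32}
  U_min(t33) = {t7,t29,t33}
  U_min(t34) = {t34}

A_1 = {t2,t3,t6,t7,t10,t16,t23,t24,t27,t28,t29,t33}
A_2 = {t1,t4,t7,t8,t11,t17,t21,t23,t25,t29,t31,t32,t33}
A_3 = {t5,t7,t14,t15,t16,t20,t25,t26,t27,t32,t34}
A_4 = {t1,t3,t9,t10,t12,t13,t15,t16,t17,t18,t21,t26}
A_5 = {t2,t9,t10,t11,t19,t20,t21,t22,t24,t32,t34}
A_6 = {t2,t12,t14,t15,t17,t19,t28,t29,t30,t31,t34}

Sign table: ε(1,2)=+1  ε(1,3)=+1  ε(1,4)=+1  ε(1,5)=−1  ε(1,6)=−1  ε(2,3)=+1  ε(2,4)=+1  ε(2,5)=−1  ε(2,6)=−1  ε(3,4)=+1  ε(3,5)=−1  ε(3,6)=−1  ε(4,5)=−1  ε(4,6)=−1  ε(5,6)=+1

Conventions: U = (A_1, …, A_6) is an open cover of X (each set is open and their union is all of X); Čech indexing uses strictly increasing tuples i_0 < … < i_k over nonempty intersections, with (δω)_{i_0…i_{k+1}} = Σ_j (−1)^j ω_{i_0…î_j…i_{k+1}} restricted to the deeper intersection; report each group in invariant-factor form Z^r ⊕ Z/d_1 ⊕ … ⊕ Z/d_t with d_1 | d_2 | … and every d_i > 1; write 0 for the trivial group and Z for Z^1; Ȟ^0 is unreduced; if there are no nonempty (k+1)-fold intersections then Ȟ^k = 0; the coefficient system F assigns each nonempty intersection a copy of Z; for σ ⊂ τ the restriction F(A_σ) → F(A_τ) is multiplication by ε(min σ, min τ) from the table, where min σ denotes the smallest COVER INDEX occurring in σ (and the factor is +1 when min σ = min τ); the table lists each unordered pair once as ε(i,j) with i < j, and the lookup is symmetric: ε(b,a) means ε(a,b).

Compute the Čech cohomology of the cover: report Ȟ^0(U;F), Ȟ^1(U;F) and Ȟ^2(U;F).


Ȟ^0 ≅ Z; Ȟ^1 ≅ 0; Ȟ^2 ≅ Z/2

nerve of the cover:
  A12={t7,t23,t29,t33} A13={t7,t16,t27} A14={t3,t10,t16} A15={t2,t10,t24} A16={t2,t28,t29} A23={t7,t25,t32} A24={t1,t17,t21} A25={t11,t21,t32} A26={t17,t29,t31} A34={t15,t16,t26} A35={t20,t32,t34} A36={t14,t15,t34} A45={t9,t10,t21} A46={t12,t15,t17} A56={t2,t19,t34}
  A123={t7} A126={t29} A134={t16} A145={t10} A156={t2} A235={t32} A245={t21} A246={t17} A346={t15} A356={t34}
C dims 6,15,10; δ0: rk 5, SNF 1^5; δ1: rk 10, SNF 1^9·2
Ȟ^0 = (6 − 5) − 0 = 1, so Ȟ^0 ≅ Z
Ȟ^1 = (15 − 10) − 5 = 0, so Ȟ^1 ≅ 0
Ȟ^2 = (10 − 0) − 10 = 0 plus torsion [2], so Ȟ^2 ≅ Z/2


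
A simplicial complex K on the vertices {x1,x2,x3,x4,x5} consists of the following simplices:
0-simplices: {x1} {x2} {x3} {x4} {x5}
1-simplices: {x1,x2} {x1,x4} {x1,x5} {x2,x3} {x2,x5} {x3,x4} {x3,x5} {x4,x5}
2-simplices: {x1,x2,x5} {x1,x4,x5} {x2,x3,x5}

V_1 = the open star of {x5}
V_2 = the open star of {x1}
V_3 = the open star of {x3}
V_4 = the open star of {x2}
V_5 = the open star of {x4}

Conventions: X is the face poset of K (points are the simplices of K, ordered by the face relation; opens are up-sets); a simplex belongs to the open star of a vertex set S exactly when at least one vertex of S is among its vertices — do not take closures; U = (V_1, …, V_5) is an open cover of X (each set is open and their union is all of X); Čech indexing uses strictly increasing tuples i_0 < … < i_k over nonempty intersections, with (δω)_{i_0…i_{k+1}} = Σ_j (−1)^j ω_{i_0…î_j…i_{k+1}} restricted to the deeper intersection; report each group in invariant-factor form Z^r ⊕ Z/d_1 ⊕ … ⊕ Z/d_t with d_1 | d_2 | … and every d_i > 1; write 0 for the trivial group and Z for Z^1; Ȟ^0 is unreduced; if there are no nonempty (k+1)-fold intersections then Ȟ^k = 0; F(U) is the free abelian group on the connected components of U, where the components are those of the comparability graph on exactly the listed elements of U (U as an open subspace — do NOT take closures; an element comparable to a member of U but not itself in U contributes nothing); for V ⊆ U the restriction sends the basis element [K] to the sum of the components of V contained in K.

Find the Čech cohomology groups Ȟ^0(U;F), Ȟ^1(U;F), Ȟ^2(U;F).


Ȟ^0 = Z,  Ȟ^1 = Z,  Ȟ^2 = 0

nonempty intersections:
  V1={{x5},{x1,x5},{x2,x5},{x3,x5},{x4,x5},{x1,x2,x5},{x1,x4,x5},{x2,x3,x5}} V2={{x1},{x1,x2},{x1,x4},{x1,x5},{x1,x2,x5},{x1,x4,x5}} V3={{x3},{x2,x3},{x3,x4},{x3,x5},{x2,x3,x5}} V4={{x2},{x1,x2},{x2,x3},{x2,x5},{x1,x2,x5},{x2,x3,x5}} V5={{x4},{x1,x4},{x3,x4},{x4,x5},{x1,x4,x5}}
  V12={{x1,x5},{x1,x2,x5},{x1,x4,x5}} V13={{x3,x5},{x2,x3,x5}} V14={{x2,x5},{x1,x2,x5},{x2,x3,x5}} V15={{x4,x5},{x1,x4,x5}} V24={{x1,x2},{x1,x2,x5}} V25={{x1,x4},{x1,x4,x5}} V34={{x2,x3},{x2,x3,x5}} V35={{x3,x4}}
  V124={{x1,x2,x5}} V125={{x1,x4,x5}} V134={{x2,x3,x5}}
components per intersection:
  V1: {{x5},{x1,x5},{x2,x5},{x3,x5},{x4,x5},{x1,x2,x5},{x1,x4,x5},{x2,x3,x5}}
  V2: {{x1},{x1,x2},{x1,x4},{x1,x5},{x1,x2,x5},{x1,x4,x5}}
  V3: {{x3},{x2,x3},{x3,x4},{x3,x5},{x2,x3,x5}}
  V4: {{x2},{x1,x2},{x2,x3},{x2,x5},{x1,x2,x5},{x2,x3,x5}}
  V5: {{x4},{x1,x4},{x3,x4},{x4,x5},{x1,x4,x5}}
  V12: {{x1,x5},{x1,x2,x5},{x1,x4,x5}}
  V13: {{x3,x5},{x2,x3,x5}}
  V14: {{x2,x5},{x1,x2,x5},{x2,x3,x5}}
  V15: {{x4,x5},{x1,x4,x5}}
  V24: {{x1,x2},{x1,x2,x5}}
  V25: {{x1,x4},{x1,x4,x5}}
  V34: {{x2,x3},{x2,x3,x5}}
  V35: {{x3,x4}}
  V124: {{x1,x2,x5}}
  V125: {{x1,x4,x5}}
  V134: {{x2,x3,x5}}
C dims 5,8,3; δ0: rk 4, SNF 1^4; δ1: rk 3, SNF 1^3
Ȟ^0: (5−4)−0=1 ⇒ Z
Ȟ^1: (8−3)−4=1 ⇒ Z
Ȟ^2: (3−0)−3=0 ⇒ 0


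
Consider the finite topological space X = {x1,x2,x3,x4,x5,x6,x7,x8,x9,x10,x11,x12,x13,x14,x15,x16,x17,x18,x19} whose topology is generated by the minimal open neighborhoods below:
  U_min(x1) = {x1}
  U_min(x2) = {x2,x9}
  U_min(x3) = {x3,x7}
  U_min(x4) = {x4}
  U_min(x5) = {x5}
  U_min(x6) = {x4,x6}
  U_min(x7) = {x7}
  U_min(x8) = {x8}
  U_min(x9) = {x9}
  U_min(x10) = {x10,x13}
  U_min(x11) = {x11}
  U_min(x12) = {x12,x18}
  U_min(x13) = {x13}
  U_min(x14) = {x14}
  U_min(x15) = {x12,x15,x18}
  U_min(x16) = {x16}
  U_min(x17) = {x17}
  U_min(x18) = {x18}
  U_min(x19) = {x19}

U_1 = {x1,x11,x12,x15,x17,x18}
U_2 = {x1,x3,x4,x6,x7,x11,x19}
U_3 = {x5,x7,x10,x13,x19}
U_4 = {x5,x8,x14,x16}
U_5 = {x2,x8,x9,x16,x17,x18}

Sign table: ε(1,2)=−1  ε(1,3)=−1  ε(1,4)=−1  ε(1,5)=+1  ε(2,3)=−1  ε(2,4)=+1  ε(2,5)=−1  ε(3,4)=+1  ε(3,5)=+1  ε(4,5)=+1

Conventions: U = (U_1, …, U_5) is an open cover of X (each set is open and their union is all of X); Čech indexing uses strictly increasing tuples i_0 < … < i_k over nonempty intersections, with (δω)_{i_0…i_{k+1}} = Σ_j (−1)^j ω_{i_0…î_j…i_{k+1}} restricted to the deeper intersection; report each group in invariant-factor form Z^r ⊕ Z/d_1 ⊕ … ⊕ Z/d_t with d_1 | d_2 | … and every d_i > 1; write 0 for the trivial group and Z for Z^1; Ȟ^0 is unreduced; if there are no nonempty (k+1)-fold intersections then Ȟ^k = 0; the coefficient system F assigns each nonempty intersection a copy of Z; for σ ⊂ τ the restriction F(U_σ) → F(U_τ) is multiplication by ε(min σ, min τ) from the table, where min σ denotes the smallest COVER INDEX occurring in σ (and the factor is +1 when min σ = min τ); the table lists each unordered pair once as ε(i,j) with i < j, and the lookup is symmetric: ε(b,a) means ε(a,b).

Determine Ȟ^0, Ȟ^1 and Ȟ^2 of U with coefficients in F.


Ȟ^0(U;F) ≅ Z, Ȟ^1(U;F) ≅ Z and Ȟ^2(U;F) ≅ 0

nerve of the cover:
  U12={x1,x11} U15={x17,x18} U23={x7,x19} U34={x5} U45={x8,x16}
C dims 5,5; δ0: rk 4, SNF 1^4
Ȟ^0 = (5 − 4) − 0 = 1, so Ȟ^0 ≅ Z
Ȟ^1 = (5 − 0) − 4 = 1, so Ȟ^1 ≅ Z
Ȟ^2 = (0 − 0) − 0 = 0, so Ȟ^2 ≅ 0


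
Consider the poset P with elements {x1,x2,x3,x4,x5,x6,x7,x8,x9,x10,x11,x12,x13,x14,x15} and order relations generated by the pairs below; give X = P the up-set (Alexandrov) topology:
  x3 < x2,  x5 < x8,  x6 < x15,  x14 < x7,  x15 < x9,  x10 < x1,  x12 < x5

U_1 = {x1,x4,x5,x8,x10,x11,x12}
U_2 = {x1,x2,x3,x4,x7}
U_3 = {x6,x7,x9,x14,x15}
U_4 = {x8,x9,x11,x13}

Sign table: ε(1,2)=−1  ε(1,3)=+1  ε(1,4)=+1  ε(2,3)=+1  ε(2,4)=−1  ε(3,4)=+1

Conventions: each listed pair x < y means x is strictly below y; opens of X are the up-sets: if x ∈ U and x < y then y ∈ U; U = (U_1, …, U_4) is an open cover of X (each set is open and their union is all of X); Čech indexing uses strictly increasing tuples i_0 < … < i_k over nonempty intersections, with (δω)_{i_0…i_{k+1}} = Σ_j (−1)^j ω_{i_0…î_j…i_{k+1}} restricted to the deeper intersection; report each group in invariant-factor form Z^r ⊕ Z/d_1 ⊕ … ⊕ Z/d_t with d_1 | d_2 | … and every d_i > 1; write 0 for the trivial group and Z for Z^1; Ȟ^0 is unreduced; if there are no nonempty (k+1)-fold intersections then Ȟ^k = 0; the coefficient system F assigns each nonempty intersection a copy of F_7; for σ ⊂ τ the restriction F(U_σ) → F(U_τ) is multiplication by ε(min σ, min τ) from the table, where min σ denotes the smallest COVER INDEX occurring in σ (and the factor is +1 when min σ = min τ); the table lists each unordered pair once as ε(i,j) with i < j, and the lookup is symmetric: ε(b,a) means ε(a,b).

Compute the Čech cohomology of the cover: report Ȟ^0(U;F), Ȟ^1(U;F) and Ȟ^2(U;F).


Ȟ^0 = 0, Ȟ^1 = 0, Ȟ^2 = 0

nerve simplices:
  U12={x1,x4} U14={x8,x11} U23={x7} U34={x9}
C dims 4,4; δ0: rk_F7 4
degree 0: 4−4−0 = 0 → Ȟ^0 ≅ 0
degree 1: 4−0−4 = 0 → Ȟ^1 ≅ 0
degree 2: 0−0−0 = 0 → Ȟ^2 ≅ 0


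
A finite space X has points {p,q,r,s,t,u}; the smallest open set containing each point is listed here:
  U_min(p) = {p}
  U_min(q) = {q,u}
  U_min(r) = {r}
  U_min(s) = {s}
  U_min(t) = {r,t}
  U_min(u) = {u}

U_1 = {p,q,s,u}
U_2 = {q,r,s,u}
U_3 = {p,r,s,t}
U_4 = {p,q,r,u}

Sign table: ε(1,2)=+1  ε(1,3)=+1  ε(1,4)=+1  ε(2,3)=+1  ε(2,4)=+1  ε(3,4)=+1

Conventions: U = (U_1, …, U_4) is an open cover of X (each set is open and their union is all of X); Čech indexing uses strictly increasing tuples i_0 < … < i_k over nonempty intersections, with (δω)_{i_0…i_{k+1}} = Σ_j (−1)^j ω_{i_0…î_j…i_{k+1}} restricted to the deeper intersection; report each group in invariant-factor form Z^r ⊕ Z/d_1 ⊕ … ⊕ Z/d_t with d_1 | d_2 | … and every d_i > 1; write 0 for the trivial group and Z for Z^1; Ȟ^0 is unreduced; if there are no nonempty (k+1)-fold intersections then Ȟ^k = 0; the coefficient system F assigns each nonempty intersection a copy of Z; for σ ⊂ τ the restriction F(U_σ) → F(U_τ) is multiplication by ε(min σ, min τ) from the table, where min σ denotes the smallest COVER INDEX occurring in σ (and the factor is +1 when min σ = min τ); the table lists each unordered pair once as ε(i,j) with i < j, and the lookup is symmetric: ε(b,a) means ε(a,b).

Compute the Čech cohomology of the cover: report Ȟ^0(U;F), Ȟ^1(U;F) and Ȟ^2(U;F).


nerve simplices:
  U12={q,s,u} U13={p,s} U14={p,q,u} U23={r,s} U24={q,r,u} U34={p,r}
  U123={s} U124={q,u} U134={p} U234={r}
C dims 4,6,4; δ0: rk 3, SNF 1^3; δ1: rk 3, SNF 1^3
degree 0: 4−3−0 = 1 → Ȟ^0 ≅ Z
degree 1: 6−3−3 = 0 → Ȟ^1 ≅ 0
degree 2: 4−0−3 = 1 → Ȟ^2 ≅ Z

Ȟ^0 = Z, Ȟ^1 = 0 and Ȟ^2 = Z


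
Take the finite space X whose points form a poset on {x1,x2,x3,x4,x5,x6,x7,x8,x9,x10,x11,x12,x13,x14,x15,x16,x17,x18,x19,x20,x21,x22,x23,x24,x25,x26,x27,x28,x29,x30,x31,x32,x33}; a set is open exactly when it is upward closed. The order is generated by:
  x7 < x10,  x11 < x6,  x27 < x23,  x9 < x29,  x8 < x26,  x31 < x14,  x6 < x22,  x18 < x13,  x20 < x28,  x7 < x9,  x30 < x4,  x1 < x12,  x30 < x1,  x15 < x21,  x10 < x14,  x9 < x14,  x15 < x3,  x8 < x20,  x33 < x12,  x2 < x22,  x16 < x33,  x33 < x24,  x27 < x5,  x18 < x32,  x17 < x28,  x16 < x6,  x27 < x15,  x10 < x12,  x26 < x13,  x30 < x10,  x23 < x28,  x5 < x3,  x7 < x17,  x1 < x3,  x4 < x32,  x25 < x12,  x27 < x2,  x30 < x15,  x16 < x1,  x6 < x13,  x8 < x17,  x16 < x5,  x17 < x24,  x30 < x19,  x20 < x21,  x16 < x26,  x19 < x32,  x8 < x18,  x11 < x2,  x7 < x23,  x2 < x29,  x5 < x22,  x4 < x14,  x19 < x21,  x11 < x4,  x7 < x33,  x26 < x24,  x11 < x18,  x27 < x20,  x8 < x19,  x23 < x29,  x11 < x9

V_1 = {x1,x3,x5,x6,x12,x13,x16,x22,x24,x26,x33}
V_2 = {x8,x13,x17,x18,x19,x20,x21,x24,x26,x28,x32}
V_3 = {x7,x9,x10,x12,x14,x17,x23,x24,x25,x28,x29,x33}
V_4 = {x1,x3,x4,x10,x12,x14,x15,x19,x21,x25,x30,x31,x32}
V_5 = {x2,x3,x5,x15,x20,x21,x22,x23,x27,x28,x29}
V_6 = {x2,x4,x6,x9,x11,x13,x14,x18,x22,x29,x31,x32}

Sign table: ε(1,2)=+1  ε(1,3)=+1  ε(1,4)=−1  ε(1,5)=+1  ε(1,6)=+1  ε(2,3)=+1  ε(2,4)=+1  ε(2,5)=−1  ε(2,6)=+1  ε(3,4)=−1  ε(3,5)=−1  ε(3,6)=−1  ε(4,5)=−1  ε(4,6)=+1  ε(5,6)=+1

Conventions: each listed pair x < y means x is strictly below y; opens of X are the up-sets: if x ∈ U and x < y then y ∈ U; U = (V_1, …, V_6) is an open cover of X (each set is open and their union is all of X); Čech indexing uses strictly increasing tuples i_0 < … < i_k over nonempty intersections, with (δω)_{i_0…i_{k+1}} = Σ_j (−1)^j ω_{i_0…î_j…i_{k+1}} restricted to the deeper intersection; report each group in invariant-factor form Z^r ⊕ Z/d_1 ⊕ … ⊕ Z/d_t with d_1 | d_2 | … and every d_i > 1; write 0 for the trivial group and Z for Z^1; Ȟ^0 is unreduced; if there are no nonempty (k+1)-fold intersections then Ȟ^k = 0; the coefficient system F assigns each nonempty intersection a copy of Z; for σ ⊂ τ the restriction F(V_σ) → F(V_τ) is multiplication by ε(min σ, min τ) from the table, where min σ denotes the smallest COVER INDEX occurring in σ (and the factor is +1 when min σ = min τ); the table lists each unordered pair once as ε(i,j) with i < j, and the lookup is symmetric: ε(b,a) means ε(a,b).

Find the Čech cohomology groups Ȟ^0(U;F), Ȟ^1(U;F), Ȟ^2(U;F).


Ȟ^0(U;F) ≅ 0, Ȟ^1(U;F) ≅ Z/2 and Ȟ^2(U;F) ≅ Z

nerve of the cover:
  V12={x13,x24,x26} V13={x12,x24,x33} V14={x1,x3,x12} V15={x3,x5,x22} V16={x6,x13,x22} V23={x17,x24,x28} V24={x19,x21,x32} V25={x20,x21,x28} V26={x13,x18,x32} V34={x10,x12,x14,x25} V35={x23,x28,x29} V36={x9,x14,x29} V45={x3,x15,x21} V46={x4,x14,x31,x32} V56={x2,x22,x29}
  V123={x24} V126={x13} V134={x12} V145={x3} V156={x22} V235={x28} V245={x21} V246={x32} V346={x14} V356={x29}
C dims 6,15,10; δ0: rk 6, SNF 1^5·2; δ1: rk 9, SNF 1^9
Ȟ^0 = (6 − 6) − 0 = 0, so Ȟ^0 ≅ 0
Ȟ^1 = (15 − 9) − 6 = 0 plus torsion [2], so Ȟ^1 ≅ Z/2
Ȟ^2 = (10 − 0) − 9 = 1, so Ȟ^2 ≅ Z


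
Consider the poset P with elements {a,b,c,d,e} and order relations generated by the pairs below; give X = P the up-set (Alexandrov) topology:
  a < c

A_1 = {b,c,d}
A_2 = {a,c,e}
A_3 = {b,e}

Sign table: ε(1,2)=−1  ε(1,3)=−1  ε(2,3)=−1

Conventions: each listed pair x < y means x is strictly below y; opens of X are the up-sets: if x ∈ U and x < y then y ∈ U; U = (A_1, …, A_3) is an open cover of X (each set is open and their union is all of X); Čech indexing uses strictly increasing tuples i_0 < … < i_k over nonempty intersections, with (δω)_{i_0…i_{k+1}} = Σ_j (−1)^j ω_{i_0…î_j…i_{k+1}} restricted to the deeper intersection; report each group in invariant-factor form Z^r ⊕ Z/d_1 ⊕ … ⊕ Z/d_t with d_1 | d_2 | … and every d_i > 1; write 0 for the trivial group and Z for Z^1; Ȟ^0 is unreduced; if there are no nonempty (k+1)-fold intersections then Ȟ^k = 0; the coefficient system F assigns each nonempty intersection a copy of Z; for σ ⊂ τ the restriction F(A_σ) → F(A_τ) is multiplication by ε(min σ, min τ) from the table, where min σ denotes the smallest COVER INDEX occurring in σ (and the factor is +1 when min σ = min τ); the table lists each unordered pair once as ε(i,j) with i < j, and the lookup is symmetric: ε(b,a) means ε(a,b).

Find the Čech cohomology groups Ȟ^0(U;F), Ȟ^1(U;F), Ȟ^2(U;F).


Ȟ^0(U;F) ≅ 0, Ȟ^1(U;F) ≅ Z/2 and Ȟ^2(U;F) ≅ 0

cover nerve:
  A12={c} A13={b} A23={e}
C dims 3,3; δ0: rk 3, SNF 1^2·2
Ȟ^0: (3−3)−0=0 ⇒ 0
Ȟ^1: (3−0)−3=0 plus torsion [2] ⇒ Z/2
Ȟ^2: (0−0)−0=0 ⇒ 0


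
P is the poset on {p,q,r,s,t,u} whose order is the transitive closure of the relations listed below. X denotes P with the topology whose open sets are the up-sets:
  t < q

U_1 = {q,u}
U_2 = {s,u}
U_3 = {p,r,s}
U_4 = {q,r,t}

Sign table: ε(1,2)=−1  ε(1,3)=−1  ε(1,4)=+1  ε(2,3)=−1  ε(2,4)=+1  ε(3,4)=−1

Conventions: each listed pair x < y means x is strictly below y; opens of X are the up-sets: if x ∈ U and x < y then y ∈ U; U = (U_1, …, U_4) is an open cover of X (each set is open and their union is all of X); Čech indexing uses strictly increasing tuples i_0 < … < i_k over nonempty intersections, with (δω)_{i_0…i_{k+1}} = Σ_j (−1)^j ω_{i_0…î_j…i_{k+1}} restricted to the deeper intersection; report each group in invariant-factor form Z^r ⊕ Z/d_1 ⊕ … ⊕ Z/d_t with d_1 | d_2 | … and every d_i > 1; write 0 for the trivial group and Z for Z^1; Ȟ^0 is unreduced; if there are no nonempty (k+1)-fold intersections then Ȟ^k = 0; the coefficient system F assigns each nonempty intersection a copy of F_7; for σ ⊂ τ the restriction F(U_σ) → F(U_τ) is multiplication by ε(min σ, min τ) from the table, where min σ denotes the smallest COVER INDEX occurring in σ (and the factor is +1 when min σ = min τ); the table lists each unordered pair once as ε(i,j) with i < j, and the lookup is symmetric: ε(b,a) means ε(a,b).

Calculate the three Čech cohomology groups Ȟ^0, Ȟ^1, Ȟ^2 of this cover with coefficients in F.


Ȟ^0 ≅ 0; Ȟ^1 ≅ 0; Ȟ^2 ≅ 0

cover nerve:
  U12={u} U14={q} U23={s} U34={r}
C dims 4,4; δ0: rk_F7 4
Ȟ^0: (4−4)−0=0 ⇒ 0
Ȟ^1: (4−0)−4=0 ⇒ 0
Ȟ^2: (0−0)−0=0 ⇒ 0


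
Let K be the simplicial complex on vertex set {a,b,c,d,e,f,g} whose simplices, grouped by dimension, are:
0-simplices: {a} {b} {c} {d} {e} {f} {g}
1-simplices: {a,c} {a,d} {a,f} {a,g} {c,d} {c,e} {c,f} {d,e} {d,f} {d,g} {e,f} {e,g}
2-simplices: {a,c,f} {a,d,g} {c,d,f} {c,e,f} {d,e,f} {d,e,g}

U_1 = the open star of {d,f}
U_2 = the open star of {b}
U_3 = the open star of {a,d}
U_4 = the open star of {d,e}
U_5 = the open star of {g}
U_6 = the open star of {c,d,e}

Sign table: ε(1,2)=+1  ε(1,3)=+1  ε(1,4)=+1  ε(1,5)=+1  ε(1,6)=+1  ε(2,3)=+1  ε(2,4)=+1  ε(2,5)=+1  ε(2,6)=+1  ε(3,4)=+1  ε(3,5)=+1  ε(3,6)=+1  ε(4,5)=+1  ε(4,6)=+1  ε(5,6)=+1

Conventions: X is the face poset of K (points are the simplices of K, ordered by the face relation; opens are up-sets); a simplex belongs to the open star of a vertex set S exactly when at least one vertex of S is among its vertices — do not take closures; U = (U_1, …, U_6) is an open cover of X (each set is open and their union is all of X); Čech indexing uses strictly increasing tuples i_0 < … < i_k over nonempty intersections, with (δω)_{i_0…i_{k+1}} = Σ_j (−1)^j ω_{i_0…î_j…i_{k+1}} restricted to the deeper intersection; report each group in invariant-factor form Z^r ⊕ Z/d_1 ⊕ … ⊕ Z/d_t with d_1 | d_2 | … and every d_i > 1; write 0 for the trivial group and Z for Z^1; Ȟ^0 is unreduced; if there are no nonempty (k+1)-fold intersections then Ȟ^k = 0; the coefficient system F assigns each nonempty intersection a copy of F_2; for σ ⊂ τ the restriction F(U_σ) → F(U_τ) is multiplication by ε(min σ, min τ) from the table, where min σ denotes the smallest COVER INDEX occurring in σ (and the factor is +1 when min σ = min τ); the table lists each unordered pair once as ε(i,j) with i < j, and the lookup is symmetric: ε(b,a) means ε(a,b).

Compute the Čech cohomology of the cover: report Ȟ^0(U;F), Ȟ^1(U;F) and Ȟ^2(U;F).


nerve simplices:
  U1={{d},{f},{a,d},{a,f},{c,d},{c,f},{d,e},{d,f},{d,g},{e,f},{a,c,f},{a,d,g},{c,d,f},{c,e,f},{d,e,f},{d,e,g}} U2={{b}} U3={{a},{d},{a,c},{a,d},{a,f},{a,g},{c,d},{d,e},{d,f},{d,g},{a,c,f},{a,d,g},{c,d,f},{d,e,f},{d,e,g}} U4={{d},{e},{a,d},{c,d},{c,e},{d,e},{d,f},{d,g},{e,f},{e,g},{a,d,g},{c,d,f},{c,e,f},{d,e,f},{d,e,g}} U5={{g},{a,g},{d,g},{e,g},{a,d,g},{d,e,g}} U6={{c},{d},{e},{a,c},{a,d},{c,d},{c,e},{c,f},{d,e},{d,f},{d,g},{e,f},{e,g},{a,c,f},{a,d,g},{c,d,f},{c,e,f},{d,e,f},{d,e,g}}
  U13={{d},{a,d},{a,f},{c,d},{d,e},{d,f},{d,g},{a,c,f},{a,d,g},{c,d,f},{d,e,f},{d,e,g}} U14={{d},{a,d},{c,d},{d,e},{d,f},{d,g},{e,f},{a,d,g},{c,d,f},{c,e,f},{d,e,f},{d,e,g}} U15={{d,g},{a,d,g},{d,e,g}} U16={{d},{a,d},{c,d},{c,f},{d,e},{d,f},{d,g},{e,f},{a,c,f},{a,d,g},{c,d,f},{c,e,f},{d,e,f},{d,e,g}} U34={{d},{a,d},{c,d},{d,e},{d,f},{d,g},{a,d,g},{c,d,f},{d,e,f},{d,e,g}} U35={{a,g},{d,g},{a,d,g},{d,e,g}} U36={{d},{a,c},{a,d},{c,d},{d,e},{d,f},{d,g},{a,c,f},{a,d,g},{c,d,f},{d,e,f},{d,e,g}} U45={{d,g},{e,g},{a,d,g},{d,e,g}} U46={{d},{e},{a,d},{c,d},{c,e},{d,e},{d,f},{d,g},{e,f},{e,g},{a,d,g},{c,d,f},{c,e,f},{d,e,f},{d,e,g}} U56={{d,g},{e,g},{a,d,g},{d,e,g}}
  U134={{d},{a,d},{c,d},{d,e},{d,f},{d,g},{a,d,g},{c,d,f},{d,e,f},{d,e,g}} U135={{d,g},{a,d,g},{d,e,g}} U136={{d},{a,d},{c,d},{d,e},{d,f},{d,g},{a,c,f},{a,d,g},{c,d,f},{d,e,f},{d,e,g}} U145={{d,g},{a,d,g},{d,e,g}} U146={{d},{a,d},{c,d},{d,e},{d,f},{d,g},{e,f},{a,d,g},{c,d,f},{c,e,f},{d,e,f},{d,e,g}} U156={{d,g},{a,d,g},{d,e,g}} U345={{d,g},{a,d,g},{d,e,g}} U346={{d},{a,d},{c,d},{d,e},{d,f},{d,g},{a,d,g},{c,d,f},{d,e,f},{d,e,g}} U356={{d,g},{a,d,g},{d,e,g}} U456={{d,g},{e,g},{a,d,g},{d,e,g}}
  U1345={{d,g},{a,d,g},{d,e,g}} U1346={{d},{a,d},{c,d},{d,e},{d,f},{d,g},{a,d,g},{c,d,f},{d,e,f},{d,e,g}} U1356={{d,g},{a,d,g},{d,e,g}} U1456={{d,g},{a,d,g},{d,e,g}} U3456={{d,g},{a,d,g},{d,e,g}}
  U13456={{d,g},{a,d,g},{d,e,g}}
C dims 6,10,10,5; δ0: rk_F2 4; δ1: rk_F2 6; δ2: rk_F2 4
degree 0: 6−4−0 = 2 → Ȟ^0 ≅ Z/2 ⊕ Z/2
degree 1: 10−6−4 = 0 → Ȟ^1 ≅ 0
degree 2: 10−4−6 = 0 → Ȟ^2 ≅ 0

Ȟ^0 ≅ Z/2 ⊕ Z/2,  Ȟ^1 ≅ 0,  Ȟ^2 ≅ 0


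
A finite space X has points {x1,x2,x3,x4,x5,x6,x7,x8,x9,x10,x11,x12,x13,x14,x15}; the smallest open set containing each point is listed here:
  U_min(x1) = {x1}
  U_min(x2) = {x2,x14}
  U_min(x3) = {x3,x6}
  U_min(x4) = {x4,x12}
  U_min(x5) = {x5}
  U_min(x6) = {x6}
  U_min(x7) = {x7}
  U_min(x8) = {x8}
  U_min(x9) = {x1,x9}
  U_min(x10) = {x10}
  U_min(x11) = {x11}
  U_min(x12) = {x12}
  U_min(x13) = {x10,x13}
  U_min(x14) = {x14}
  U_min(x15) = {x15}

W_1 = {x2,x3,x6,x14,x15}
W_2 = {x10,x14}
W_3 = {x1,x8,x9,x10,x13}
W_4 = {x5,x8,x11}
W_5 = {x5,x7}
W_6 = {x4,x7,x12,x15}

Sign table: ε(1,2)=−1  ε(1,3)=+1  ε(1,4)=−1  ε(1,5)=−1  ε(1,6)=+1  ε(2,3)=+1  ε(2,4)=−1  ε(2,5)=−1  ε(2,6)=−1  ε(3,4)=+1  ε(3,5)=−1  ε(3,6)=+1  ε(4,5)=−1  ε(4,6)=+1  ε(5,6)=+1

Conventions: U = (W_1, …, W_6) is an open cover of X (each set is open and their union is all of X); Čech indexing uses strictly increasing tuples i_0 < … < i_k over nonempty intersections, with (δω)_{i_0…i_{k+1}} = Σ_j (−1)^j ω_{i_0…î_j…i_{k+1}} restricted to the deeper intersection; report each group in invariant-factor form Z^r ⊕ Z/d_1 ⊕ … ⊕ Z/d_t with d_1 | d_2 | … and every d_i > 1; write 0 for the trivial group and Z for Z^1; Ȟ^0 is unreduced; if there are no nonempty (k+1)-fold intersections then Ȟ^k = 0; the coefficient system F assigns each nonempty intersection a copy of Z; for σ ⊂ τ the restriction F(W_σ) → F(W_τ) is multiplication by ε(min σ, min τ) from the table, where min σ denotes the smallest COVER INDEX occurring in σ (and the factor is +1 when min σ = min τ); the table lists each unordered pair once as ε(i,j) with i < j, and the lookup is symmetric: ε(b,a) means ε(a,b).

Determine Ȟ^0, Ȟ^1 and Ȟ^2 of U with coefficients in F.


Ȟ^0 = Z,  Ȟ^1 = Z,  Ȟ^2 = 0

cover nerve:
  W12={x14} W16={x15} W23={x10} W34={x8} W45={x5} W56={x7}
C dims 6,6; δ0: rk 5, SNF 1^5
Ȟ^0: (6−5)−0=1 ⇒ Z
Ȟ^1: (6−0)−5=1 ⇒ Z
Ȟ^2: (0−0)−0=0 ⇒ 0


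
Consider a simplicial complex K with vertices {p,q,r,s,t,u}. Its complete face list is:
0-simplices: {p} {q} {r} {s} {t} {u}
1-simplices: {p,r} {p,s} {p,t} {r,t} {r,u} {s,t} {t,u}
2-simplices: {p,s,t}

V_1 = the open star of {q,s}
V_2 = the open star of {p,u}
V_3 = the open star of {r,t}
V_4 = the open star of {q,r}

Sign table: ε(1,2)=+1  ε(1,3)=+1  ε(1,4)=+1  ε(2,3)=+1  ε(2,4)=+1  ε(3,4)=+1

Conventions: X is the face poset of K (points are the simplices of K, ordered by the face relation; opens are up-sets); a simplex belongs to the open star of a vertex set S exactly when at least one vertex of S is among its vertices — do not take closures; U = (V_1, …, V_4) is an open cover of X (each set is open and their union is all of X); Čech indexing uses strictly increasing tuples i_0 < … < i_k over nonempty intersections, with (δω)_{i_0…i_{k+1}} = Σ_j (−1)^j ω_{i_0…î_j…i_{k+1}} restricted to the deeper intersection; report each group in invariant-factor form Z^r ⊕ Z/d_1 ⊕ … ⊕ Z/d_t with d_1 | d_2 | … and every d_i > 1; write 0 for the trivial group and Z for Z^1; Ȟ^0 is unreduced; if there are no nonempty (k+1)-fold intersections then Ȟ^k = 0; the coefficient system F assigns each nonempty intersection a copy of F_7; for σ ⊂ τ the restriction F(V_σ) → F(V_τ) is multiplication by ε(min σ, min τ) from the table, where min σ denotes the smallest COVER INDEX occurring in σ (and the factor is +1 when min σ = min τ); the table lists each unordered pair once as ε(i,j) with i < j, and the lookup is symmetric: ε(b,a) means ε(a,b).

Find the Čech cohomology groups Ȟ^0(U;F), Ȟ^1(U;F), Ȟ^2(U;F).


Ȟ^0(U;F) ≅ Z/7, Ȟ^1(U;F) ≅ Z/7, Ȟ^2(U;F) ≅ 0

nonempty intersections:
  V1={{q},{s},{p,s},{s,t},{p,s,t}} V2={{p},{u},{p,r},{p,s},{p,t},{r,u},{t,u},{p,s,t}} V3={{r},{t},{p,r},{p,t},{r,t},{r,u},{s,t},{t,u},{p,s,t}} V4={{q},{r},{p,r},{r,t},{r,u}}
  V12={{p,s},{p,s,t}} V13={{s,t},{p,s,t}} V14={{q}} V23={{p,r},{p,t},{r,u},{t,u},{p,s,t}} V24={{p,r},{r,u}} V34={{r},{p,r},{r,t},{r,u}}
  V123={{p,s,t}} V234={{p,r},{r,u}}
C dims 4,6,2; δ0: rk_F7 3; δ1: rk_F7 2
Ȟ^0: (4−3)−0=1 ⇒ Z/7
Ȟ^1: (6−2)−3=1 ⇒ Z/7
Ȟ^2: (2−0)−2=0 ⇒ 0


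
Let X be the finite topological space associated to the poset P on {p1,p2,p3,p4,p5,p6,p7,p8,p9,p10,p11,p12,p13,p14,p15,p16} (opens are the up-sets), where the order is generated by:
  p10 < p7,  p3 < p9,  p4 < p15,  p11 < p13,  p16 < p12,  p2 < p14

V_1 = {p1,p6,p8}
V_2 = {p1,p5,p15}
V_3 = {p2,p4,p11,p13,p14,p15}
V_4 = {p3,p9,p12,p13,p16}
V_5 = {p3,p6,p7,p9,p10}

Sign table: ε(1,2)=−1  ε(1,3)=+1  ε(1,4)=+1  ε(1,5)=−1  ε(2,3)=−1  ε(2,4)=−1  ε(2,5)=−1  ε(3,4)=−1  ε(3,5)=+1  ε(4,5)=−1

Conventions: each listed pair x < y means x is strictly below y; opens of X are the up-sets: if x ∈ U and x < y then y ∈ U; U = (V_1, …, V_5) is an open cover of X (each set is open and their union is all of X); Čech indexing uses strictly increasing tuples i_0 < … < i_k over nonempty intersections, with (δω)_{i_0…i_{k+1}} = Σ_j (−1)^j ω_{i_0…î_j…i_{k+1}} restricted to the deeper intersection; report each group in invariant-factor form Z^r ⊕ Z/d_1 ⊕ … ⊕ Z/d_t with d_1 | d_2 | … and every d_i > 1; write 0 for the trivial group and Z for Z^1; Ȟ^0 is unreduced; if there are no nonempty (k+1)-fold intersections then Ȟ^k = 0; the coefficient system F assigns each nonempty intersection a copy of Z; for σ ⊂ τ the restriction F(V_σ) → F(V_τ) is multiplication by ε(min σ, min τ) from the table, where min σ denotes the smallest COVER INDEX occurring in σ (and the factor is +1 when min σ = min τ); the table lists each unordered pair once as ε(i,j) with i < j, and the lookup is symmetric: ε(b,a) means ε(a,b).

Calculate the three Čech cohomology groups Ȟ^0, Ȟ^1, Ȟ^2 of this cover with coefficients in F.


nerve simplices:
  V12={p1} V15={p6} V23={p15} V34={p13} V45={p3,p9}
C dims 5,5; δ0: rk 5, SNF 1^4·2
degree 0: 5−5−0 = 0 → Ȟ^0 ≅ 0
degree 1: 5−0−5 = 0 plus torsion [2] → Ȟ^1 ≅ Z/2
degree 2: 0−0−0 = 0 → Ȟ^2 ≅ 0

Ȟ^0(U;F) ≅ 0, Ȟ^1(U;F) ≅ Z/2, Ȟ^2(U;F) ≅ 0


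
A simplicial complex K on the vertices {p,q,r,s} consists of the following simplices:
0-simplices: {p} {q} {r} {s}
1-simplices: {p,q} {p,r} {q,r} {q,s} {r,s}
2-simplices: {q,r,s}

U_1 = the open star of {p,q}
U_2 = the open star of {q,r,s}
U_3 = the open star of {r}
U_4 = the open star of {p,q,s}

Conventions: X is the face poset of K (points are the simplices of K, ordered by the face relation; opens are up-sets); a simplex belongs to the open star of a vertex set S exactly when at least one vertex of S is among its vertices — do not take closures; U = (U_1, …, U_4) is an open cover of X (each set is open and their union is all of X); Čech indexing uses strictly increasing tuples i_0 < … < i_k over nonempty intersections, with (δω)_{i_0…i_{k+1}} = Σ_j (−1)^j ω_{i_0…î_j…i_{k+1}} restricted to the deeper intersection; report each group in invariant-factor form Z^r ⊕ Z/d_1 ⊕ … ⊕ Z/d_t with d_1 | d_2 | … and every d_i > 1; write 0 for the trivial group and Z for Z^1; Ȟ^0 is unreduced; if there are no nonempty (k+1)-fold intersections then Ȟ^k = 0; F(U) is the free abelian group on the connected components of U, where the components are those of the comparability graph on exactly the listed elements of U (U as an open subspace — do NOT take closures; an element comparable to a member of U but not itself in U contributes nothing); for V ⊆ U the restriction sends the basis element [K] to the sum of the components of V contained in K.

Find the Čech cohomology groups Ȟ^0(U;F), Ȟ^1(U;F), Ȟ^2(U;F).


nonempty intersections:
  U1={{p},{q},{p,q},{p,r},{q,r},{q,s},{q,r,s}} U2={{q},{r},{s},{p,q},{p,r},{q,r},{q,s},{r,s},{q,r,s}} U3={{r},{p,r},{q,r},{r,s},{q,r,s}} U4={{p},{q},{s},{p,q},{p,r},{q,r},{q,s},{r,s},{q,r,s}}
  U12={{q},{p,q},{p,r},{q,r},{q,s},{q,r,s}} U13={{p,r},{q,r},{q,r,s}} U14={{p},{q},{p,q},{p,r},{q,r},{q,s},{q,r,s}} U23={{r},{p,r},{q,r},{r,s},{q,r,s}} U24={{q},{s},{p,q},{p,r},{q,r},{q,s},{r,s},{q,r,s}} U34={{p,r},{q,r},{r,s},{q,r,s}}
  U123={{p,r},{q,r},{q,r,s}} U124={{q},{p,q},{p,r},{q,r},{q,s},{q,r,s}} U134={{p,r},{q,r},{q,r,s}} U234={{p,r},{q,r},{r,s},{q,r,s}}
  U1234={{p,r},{q,r},{q,r,s}}
components per intersection:
  U1: {{p},{q},{p,q},{p,r},{q,r},{q,s},{q,r,s}}
  U2: {{q},{r},{s},{p,q},{p,r},{q,r},{q,s},{r,s},{q,r,s}}
  U3: {{r},{p,r},{q,r},{r,s},{q,r,s}}
  U4: {{p},{q},{s},{p,q},{p,r},{q,r},{q,s},{r,s},{q,r,s}}
  U12: {{q},{p,q},{q,r},{q,s},{q,r,s}} {{p,r}}
  U13: {{p,r}} {{q,r},{q,r,s}}
  U14: {{p},{q},{p,q},{p,r},{q,r},{q,s},{q,r,s}}
  U23: {{r},{p,r},{q,r},{r,s},{q,r,s}}
  U24: {{q},{s},{p,q},{q,r},{q,s},{r,s},{q,r,s}} {{p,r}}
  U34: {{p,r}} {{q,r},{r,s},{q,r,s}}
  U123: {{p,r}} {{q,r},{q,r,s}}
  U124: {{q},{p,q},{q,r},{q,s},{q,r,s}} {{p,r}}
  U134: {{p,r}} {{q,r},{q,r,s}}
  U234: {{p,r}} {{q,r},{r,s},{q,r,s}}
  U1234: {{p,r}} {{q,r},{q,r,s}}
C dims 4,10,8,2; δ0: rk 3, SNF 1^3; δ1: rk 6, SNF 1^6; δ2: rk 2, SNF 1^2
Ȟ^0: (4−3)−0=1 ⇒ Z
Ȟ^1: (10−6)−3=1 ⇒ Z
Ȟ^2: (8−2)−6=0 ⇒ 0

Ȟ^0(U;F) ≅ Z, Ȟ^1(U;F) ≅ Z and Ȟ^2(U;F) ≅ 0


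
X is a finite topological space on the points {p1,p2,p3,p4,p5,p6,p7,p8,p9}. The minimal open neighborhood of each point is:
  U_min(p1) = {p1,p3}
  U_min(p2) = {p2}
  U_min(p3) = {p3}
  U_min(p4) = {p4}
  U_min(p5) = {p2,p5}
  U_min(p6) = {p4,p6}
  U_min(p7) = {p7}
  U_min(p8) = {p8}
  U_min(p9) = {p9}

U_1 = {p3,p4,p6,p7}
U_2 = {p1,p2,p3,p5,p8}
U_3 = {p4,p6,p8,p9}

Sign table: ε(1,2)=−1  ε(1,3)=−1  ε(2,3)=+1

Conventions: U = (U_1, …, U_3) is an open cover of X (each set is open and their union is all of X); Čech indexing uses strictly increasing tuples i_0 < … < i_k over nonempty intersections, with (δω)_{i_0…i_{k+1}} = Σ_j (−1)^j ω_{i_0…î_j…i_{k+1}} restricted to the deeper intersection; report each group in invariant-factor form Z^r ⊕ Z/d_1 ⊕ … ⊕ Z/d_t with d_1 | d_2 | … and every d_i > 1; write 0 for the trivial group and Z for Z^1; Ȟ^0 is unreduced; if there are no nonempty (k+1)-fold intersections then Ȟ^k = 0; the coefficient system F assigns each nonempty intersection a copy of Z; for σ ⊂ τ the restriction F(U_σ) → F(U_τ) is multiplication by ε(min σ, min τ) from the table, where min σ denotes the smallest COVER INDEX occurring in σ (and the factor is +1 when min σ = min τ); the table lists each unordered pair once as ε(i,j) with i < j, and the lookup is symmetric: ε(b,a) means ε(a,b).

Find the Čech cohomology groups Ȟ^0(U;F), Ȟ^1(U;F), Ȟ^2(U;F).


nerve simplices:
  U12={p3} U13={p4,p6} U23={p8}
C dims 3,3; δ0: rk 2, SNF 1^2
degree 0: 3−2−0 = 1 → Ȟ^0 ≅ Z
degree 1: 3−0−2 = 1 → Ȟ^1 ≅ Z
degree 2: 0−0−0 = 0 → Ȟ^2 ≅ 0

Ȟ^0(U;F) ≅ Z, Ȟ^1(U;F) ≅ Z, Ȟ^2(U;F) ≅ 0


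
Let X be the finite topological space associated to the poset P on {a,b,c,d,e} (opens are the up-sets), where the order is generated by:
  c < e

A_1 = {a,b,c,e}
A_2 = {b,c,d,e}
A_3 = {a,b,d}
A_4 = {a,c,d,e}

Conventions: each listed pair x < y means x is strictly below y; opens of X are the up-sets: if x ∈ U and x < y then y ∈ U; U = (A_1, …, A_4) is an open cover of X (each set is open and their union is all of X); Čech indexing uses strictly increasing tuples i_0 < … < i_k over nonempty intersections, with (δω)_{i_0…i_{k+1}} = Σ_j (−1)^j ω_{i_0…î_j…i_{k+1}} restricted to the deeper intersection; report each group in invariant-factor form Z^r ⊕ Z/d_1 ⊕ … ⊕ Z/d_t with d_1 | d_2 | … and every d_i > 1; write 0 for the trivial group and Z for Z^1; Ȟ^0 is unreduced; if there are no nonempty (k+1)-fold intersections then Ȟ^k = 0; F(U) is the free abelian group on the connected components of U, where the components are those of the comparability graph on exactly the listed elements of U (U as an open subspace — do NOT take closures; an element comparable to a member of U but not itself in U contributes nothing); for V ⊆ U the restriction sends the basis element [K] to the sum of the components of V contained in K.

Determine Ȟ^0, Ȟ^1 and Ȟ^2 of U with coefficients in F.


nerve simplices:
  A12={b,c,e} A13={a,b} A14={a,c,e} A23={b,d} A24={c,d,e} A34={a,d}
  A123={b} A124={c,e} A134={a} A234={d}
components per intersection:
  A1: {a} {b} {c,e}
  A2: {b} {c,e} {d}
  A3: {a} {b} {d}
  A4: {a} {c,e} {d}
  A12: {b} {c,e}
  A13: {a} {b}
  A14: {a} {c,e}
  A23: {b} {d}
  A24: {c,e} {d}
  A34: {a} {d}
  A123: {b}
  A124: {c,e}
  A134: {a}
  A234: {d}
C dims 12,12,4; δ0: rk 8, SNF 1^8; δ1: rk 4, SNF 1^4
degree 0: 12−8−0 = 4 → Ȟ^0 ≅ Z^4
degree 1: 12−4−8 = 0 → Ȟ^1 ≅ 0
degree 2: 4−0−4 = 0 → Ȟ^2 ≅ 0

Ȟ^0(U;F) ≅ Z^4, Ȟ^1(U;F) ≅ 0, Ȟ^2(U;F) ≅ 0


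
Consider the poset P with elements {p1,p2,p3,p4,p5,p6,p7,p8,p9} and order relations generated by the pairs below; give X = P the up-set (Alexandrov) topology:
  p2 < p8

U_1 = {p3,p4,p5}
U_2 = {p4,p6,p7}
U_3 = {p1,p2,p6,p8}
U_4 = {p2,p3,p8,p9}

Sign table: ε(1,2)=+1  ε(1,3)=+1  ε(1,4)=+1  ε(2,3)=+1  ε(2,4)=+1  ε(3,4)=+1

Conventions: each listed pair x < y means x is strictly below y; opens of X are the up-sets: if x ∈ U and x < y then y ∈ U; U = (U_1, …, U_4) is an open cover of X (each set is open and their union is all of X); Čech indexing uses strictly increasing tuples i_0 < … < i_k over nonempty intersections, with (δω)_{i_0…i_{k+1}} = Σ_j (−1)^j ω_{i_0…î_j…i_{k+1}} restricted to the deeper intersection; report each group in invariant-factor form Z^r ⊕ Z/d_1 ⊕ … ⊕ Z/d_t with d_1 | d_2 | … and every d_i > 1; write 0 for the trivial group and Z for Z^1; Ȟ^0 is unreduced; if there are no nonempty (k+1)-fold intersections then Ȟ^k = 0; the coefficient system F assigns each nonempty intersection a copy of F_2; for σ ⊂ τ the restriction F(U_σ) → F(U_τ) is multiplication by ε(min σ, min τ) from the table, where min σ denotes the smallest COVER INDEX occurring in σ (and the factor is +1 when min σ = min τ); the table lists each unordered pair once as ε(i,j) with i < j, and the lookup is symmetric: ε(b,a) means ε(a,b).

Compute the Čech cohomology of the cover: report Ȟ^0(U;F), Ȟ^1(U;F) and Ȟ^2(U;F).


nerve simplices:
  U12={p4} U14={p3} U23={p6} U34={p2,p8}
C dims 4,4; δ0: rk_F2 3
degree 0: 4−3−0 = 1 → Ȟ^0 ≅ Z/2
degree 1: 4−0−3 = 1 → Ȟ^1 ≅ Z/2
degree 2: 0−0−0 = 0 → Ȟ^2 ≅ 0

Ȟ^0(U;F) ≅ Z/2, Ȟ^1(U;F) ≅ Z/2 and Ȟ^2(U;F) ≅ 0


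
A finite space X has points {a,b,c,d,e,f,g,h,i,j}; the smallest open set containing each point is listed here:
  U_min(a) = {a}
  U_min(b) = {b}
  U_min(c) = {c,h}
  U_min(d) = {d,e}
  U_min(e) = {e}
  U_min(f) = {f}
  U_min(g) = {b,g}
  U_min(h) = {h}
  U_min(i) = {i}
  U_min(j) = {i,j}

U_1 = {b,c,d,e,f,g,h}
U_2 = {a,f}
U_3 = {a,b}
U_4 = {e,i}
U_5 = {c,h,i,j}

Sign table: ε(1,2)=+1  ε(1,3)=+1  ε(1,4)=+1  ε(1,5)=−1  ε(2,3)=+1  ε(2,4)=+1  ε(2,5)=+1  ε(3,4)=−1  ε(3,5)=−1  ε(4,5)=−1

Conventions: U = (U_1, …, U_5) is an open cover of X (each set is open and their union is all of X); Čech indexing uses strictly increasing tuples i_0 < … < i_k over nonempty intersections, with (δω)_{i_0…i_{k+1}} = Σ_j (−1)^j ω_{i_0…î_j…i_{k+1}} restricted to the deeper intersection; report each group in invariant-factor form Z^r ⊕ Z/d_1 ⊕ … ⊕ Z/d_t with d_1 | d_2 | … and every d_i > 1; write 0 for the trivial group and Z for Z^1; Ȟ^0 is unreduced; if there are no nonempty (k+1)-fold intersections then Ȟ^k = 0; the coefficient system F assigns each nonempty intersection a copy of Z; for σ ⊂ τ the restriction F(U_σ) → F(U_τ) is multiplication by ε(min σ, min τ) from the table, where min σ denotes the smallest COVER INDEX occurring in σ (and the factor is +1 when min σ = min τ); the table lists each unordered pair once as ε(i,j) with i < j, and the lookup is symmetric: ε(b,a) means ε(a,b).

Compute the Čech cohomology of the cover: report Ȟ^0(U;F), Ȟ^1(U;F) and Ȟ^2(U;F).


Ȟ^0(U;F) ≅ Z; Ȟ^1(U;F) ≅ Z^2; Ȟ^2(U;F) ≅ 0

nerve simplices:
  U12={f} U13={b} U14={e} U15={c,h} U23={a} U45={i}
C dims 5,6; δ0: rk 4, SNF 1^4
degree 0: 5−4−0 = 1 → Ȟ^0 ≅ Z
degree 1: 6−0−4 = 2 → Ȟ^1 ≅ Z^2
degree 2: 0−0−0 = 0 → Ȟ^2 ≅ 0
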